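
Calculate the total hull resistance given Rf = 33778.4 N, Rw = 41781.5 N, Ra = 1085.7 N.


Formula: Rt = Rf + Rw + Ra
Substituting: Rt = 33778.4 + 41781.5 + 1085.7
Result: Rt = 76645.6 N

76645.6 N


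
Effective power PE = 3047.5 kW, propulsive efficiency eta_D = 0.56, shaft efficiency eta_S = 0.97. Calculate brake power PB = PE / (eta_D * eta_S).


Formula: PB = PE / (eta_D * eta_S)
Step 1 — combined efficiency = eta_D * eta_S = 0.56 * 0.97 = 0.5432
Step 2 — PB = 3047.5 / 0.5432 ≈ 5610.3 kW (5 s.f.)

5610.3 kW


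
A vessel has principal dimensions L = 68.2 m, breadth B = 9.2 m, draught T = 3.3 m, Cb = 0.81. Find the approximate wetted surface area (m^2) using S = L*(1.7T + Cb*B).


Formula: S = 1.7*L*T + V/T with V = Cb*L*B*T, i.e. S = L * (1.7*T + Cb*B)
Step 1 — 1.7*T = 1.7 * 3.3 = 5.61 m
Step 2 — Cb*B = 0.81 * 9.2 = 7.452 m
Step 3 — 1.7*T + Cb*B = 5.61 + 7.452 = 13.062 m
Step 4 — S = 68.2 * 13.062 ≈ 890.83 m^2 (5 s.f.)

890.83 m^2


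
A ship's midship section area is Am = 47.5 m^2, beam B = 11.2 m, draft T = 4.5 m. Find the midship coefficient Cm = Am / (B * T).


Formula: Cm = Am / (B * T)
Step 1 — B * T = 11.2 * 4.5 = 50.4 m^2
Step 2 — Cm = 47.5 / 50.4 ≈ 0.94246 (5 s.f.)

0.94246


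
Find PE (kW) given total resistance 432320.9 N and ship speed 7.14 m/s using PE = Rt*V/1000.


Formula: PE = Rt * V / 1000 (kW)
Step 1 — PE (W) = 432320.9 * 7.14 = 3086771.226 W
Step 2 — PE (kW) = 3086771.226 / 1000 ≈ 3086.8 kW (5 s.f.)

3086.8 kW


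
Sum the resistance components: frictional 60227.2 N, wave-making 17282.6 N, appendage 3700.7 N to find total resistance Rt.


Formula: Rt = Rf + Rw + Ra
Substituting: Rt = 60227.2 + 17282.6 + 3700.7
Result: Rt = 81210.5 N

81210.5 N


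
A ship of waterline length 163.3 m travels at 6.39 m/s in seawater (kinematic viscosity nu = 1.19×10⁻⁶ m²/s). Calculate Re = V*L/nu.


Formula: Re = V * L / nu
Step 1 — V * L = 6.39 * 163.3 = 1043.487 m^2/s
Step 2 — Re = 1043.487 / 1.19e-6 = 8.77e+08

8.77e+08


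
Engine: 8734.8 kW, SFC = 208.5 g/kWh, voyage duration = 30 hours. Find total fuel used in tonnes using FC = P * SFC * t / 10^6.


Formula: FC (tonnes) = P * SFC * t / 1,000,000
Step 1 — P * SFC * t = 8734.8 * 208.5 * 30 = 54636174.0 g
Step 2 — FC (tonnes) = 54636174.0 / 1,000,000 ≈ 54.636 tonnes (5 s.f.)

54.636 tonnes


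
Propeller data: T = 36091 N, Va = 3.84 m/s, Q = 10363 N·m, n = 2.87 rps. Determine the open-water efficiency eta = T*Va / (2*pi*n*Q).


Formula: eta = T * Va / (2 * pi * n * Q)
Step 1 — numerator = T * Va = 36091 * 3.84 = 138589.44
Step 2 — 2 * pi * n = 2 * pi * 2.87 = 18.032742
Step 3 — denominator = 18.032742 * 10363 = 186873.31
Step 4 — eta = 138589.44 / 186873.31 ≈ 0.74162 (5 s.f.)

0.74162


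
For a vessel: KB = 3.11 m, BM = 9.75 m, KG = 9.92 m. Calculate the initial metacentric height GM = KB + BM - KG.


Formula: GM = KB + BM - KG
Step 1 — KM = KB + BM = 3.11 + 9.75 = 12.86 m
Step 2 — GM = KM - KG = 12.86 - 9.92 = 2.94 m

2.94 m


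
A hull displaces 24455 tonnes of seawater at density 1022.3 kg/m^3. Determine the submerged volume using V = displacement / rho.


Formula: V = mass / rho
Step 1 — convert tonnes to kg: 24455 t * 1000 = 24455000 kg
Step 2 — V = 24455000 / 1022.3 ≈ 23922 m^3 (5 s.f.)

23922 m^3


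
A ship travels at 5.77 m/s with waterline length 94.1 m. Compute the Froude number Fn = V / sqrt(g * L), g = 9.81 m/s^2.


Formula: Fn = V / sqrt(g * L)
Step 1 — g * L = 9.81 * 94.1 = 923.121
Step 2 — sqrt(g * L) = sqrt(923.121) = 30.382906
Step 3 — Fn = 5.77 / 30.382906 ≈ 0.18991 (5 s.f.)

0.18991


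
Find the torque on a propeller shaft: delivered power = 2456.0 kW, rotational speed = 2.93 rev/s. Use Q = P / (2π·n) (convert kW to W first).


Formula: Q = P_W / (2 * pi * n)
Step 1 — P_W = 2456.0 kW * 1000 = 2456000.0 W
Step 2 — 2 * pi * n = 2 * pi * 2.93 = 18.409733
Step 3 — Q = 2456000.0 / 18.409733 ≈ 133410 N·m (5 s.f.)

133410 N·m


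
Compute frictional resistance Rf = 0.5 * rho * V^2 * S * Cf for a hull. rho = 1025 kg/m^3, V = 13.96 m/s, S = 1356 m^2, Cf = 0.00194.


Formula: Rf = 0.5 * rho * V^2 * S * Cf
Step 1 — V^2 = 13.96^2 = 194.8816
Step 2 — 0.5 * rho * V^2 = 0.5 * 1025 * 194.8816 = 99876.82
Step 3 — Rf = 99876.82 * 1356 * 0.00194 ≈ 262740 N (5 s.f.)

262740 N


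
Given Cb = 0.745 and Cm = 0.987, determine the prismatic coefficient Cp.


Formula: Cp = Cb / Cm
Substituting: Cp = 0.745 / 0.987
Result: Cp ≈ 0.75481 (5 s.f.)

0.75481


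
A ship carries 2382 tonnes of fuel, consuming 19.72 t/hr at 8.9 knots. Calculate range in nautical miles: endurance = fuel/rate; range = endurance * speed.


Formula: endurance = fuel / rate; range = endurance * speed
Step 1 — endurance = 2382 / 19.72 = 120.7911 hours
Step 2 — range = 120.7911 * 8.9 ≈ 1075.0 nautical miles (5 s.f.)

1075.0 NM


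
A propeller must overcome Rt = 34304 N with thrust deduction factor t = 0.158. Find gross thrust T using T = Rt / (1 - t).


Formula: T = Rt / (1 - t)
Step 1 — (1 - t) = 1 - 0.158 = 0.842
Step 2 — T = 34304 / 0.842 ≈ 40741 N (5 s.f.)

40741 N


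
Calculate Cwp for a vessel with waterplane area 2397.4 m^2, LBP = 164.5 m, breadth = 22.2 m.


Formula: Cwp = Aw / (L * B)
Step 1 — L * B = 164.5 * 22.2 = 3651.9 m^2
Step 2 — Cwp = 2397.4 / 3651.9 ≈ 0.65648 (5 s.f.)

0.65648


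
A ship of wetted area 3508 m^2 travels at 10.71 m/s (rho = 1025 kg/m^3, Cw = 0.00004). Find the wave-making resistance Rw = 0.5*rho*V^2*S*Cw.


Formula: Rw = 0.5 * rho * V^2 * S * Cw
Step 1 — V^2 = 10.71^2 = 114.7041
Step 2 — 0.5 * rho * V^2 = 0.5 * 1025 * 114.7041 = 58785.85125
Step 3 — Rw = 58785.85125 * 3508 * 0.00004 ≈ 8248.8 N (5 s.f.)

8248.8 N


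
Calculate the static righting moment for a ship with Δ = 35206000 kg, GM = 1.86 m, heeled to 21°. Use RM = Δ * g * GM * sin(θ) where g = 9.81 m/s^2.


Formula: GZ = GM * sin(theta); RM = disp * g * GZ
Step 1 — GZ = 1.86 * sin(21°) = 1.86 * 0.358368 = 0.666564 m
Step 2 — RM = 35206000 * 9.81 * 0.666564 ≈ 230210000 N·m (5 s.f.)

230210000 N·m


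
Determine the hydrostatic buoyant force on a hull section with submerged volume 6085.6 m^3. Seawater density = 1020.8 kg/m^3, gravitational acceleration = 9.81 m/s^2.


Formula: Fb = rho * g * V
Substituting: Fb = 1020.8 * 9.81 * 6085.6
Intermediate: 1020.8 * 9.81 = 10014.048
Result: Fb = 10014.048 * 6085.6 ≈ 60941000 N (5 s.f.)

60941000 N


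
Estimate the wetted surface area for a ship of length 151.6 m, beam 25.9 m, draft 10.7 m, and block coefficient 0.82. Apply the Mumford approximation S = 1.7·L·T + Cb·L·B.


Formula: S = 1.7*L*T + V/T with V = Cb*L*B*T, i.e. S = L * (1.7*T + Cb*B)
Step 1 — 1.7*T = 1.7 * 10.7 = 18.19 m
Step 2 — Cb*B = 0.82 * 25.9 = 21.238 m
Step 3 — 1.7*T + Cb*B = 18.19 + 21.238 = 39.428 m
Step 4 — S = 151.6 * 39.428 ≈ 5977.3 m^2 (5 s.f.)

5977.3 m^2


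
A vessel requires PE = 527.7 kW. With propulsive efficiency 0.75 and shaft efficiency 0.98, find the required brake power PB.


Formula: PB = PE / (eta_D * eta_S)
Step 1 — combined efficiency = eta_D * eta_S = 0.75 * 0.98 = 0.735
Step 2 — PB = 527.7 / 0.735 ≈ 717.96 kW (5 s.f.)

717.96 kW


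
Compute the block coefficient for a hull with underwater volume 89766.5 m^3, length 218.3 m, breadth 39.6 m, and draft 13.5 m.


Formula: Cb = V / (L * B * T)
Step 1 — L * B * T = 218.3 * 39.6 * 13.5 = 116703.18 m^3
Step 2 — Cb = 89766.5 / 116703.18 ≈ 0.76919 (5 s.f.)

0.76919


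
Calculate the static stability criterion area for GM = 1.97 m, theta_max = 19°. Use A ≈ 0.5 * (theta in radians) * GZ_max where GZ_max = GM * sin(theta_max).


Formula: GZ_max = GM * sin(theta); Area = 0.5 * theta_rad * GZ_max
Step 1 — GZ_max = 1.97 * sin(19°) = 1.97 * 0.325568 = 0.641369 m
Step 2 — theta_rad = 19 * pi/180 = 0.331613 rad
Step 3 — Area = 0.5 * 0.331613 * 0.641369 ≈ 0.10634 m·rad (5 s.f.)

0.10634 m·rad


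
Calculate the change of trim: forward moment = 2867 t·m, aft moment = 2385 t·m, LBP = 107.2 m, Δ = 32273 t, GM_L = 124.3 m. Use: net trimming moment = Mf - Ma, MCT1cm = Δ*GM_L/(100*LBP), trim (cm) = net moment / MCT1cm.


Formula: net trimming moment = Mf - Ma; MCT1cm = Δ*GM_L/(100*LBP); trim = net moment / MCT1cm
Step 1 — net trimming moment = 2867 - 2385 = 482 t·m
Step 2 — MCT1cm = 32273 * 124.3 / (100 * 107.2) = 374.2103 t·m/cm
Step 3 — trim = 482 / 374.2103 ≈ 1.2880 cm (5 s.f.)

1.2880 cm


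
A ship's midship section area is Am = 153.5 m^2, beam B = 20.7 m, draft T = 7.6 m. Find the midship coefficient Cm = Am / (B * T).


Formula: Cm = Am / (B * T)
Step 1 — B * T = 20.7 * 7.6 = 157.32 m^2
Step 2 — Cm = 153.5 / 157.32 ≈ 0.97572 (5 s.f.)

0.97572


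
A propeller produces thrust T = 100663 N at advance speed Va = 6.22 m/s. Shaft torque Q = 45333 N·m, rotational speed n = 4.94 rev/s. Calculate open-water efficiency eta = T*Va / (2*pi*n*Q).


Formula: eta = T * Va / (2 * pi * n * Q)
Step 1 — numerator = T * Va = 100663 * 6.22 = 626123.86
Step 2 — 2 * pi * n = 2 * pi * 4.94 = 31.038935
Step 3 — denominator = 31.038935 * 45333 = 1407088.04
Step 4 — eta = 626123.86 / 1407088.04 ≈ 0.44498 (5 s.f.)

0.44498


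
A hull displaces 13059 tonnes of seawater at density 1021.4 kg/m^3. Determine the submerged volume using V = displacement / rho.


Formula: V = mass / rho
Step 1 — convert tonnes to kg: 13059 t * 1000 = 13059000 kg
Step 2 — V = 13059000 / 1021.4 ≈ 12785 m^3 (5 s.f.)

12785 m^3


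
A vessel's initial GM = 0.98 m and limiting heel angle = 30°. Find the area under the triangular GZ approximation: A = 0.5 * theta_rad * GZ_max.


Formula: GZ_max = GM * sin(theta); Area = 0.5 * theta_rad * GZ_max
Step 1 — GZ_max = 0.98 * sin(30°) = 0.98 * 0.5 = 0.49 m
Step 2 — theta_rad = 30 * pi/180 = 0.523599 rad
Step 3 — Area = 0.5 * 0.523599 * 0.49 ≈ 0.12828 m·rad (5 s.f.)

0.12828 m·rad


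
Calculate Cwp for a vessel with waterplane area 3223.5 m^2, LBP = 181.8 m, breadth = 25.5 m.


Formula: Cwp = Aw / (L * B)
Step 1 — L * B = 181.8 * 25.5 = 4635.9 m^2
Step 2 — Cwp = 3223.5 / 4635.9 ≈ 0.69533 (5 s.f.)

0.69533


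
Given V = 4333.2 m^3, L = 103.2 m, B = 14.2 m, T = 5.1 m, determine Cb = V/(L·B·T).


Formula: Cb = V / (L * B * T)
Step 1 — L * B * T = 103.2 * 14.2 * 5.1 = 7473.744 m^3
Step 2 — Cb = 4333.2 / 7473.744 ≈ 0.57979 (5 s.f.)

0.57979


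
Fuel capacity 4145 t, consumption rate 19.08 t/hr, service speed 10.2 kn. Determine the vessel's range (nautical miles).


Formula: endurance = fuel / rate; range = endurance * speed
Step 1 — endurance = 4145 / 19.08 = 217.2432 hours
Step 2 — range = 217.2432 * 10.2 ≈ 2215.9 nautical miles (5 s.f.)

2215.9 NM


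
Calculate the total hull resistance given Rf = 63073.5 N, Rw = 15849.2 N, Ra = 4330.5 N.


Formula: Rt = Rf + Rw + Ra
Substituting: Rt = 63073.5 + 15849.2 + 4330.5
Result: Rt = 83253.2 N

83253.2 N


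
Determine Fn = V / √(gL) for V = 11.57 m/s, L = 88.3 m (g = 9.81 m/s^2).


Formula: Fn = V / sqrt(g * L)
Step 1 — g * L = 9.81 * 88.3 = 866.223
Step 2 — sqrt(g * L) = sqrt(866.223) = 29.431667
Step 3 — Fn = 11.57 / 29.431667 ≈ 0.39311 (5 s.f.)

0.39311


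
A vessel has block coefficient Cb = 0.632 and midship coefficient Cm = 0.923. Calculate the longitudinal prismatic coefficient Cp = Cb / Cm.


Formula: Cp = Cb / Cm
Substituting: Cp = 0.632 / 0.923
Result: Cp ≈ 0.68472 (5 s.f.)

0.68472


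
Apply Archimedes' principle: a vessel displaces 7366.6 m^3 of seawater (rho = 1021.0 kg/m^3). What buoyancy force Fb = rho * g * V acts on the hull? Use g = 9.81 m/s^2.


Formula: Fb = rho * g * V
Substituting: Fb = 1021.0 * 9.81 * 7366.6
Intermediate: 1021.0 * 9.81 = 10016.01
Result: Fb = 10016.01 * 7366.6 ≈ 73784000 N (5 s.f.)

73784000 N


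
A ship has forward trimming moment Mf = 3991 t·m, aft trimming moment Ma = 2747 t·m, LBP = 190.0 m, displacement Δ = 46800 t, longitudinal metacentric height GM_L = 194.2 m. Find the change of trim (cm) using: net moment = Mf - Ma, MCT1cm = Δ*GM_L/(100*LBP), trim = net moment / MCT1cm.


Formula: net trimming moment = Mf - Ma; MCT1cm = Δ*GM_L/(100*LBP); trim = net moment / MCT1cm
Step 1 — net trimming moment = 3991 - 2747 = 1244 t·m
Step 2 — MCT1cm = 46800 * 194.2 / (100 * 190.0) = 478.3453 t·m/cm
Step 3 — trim = 1244 / 478.3453 ≈ 2.6006 cm (5 s.f.)

2.6006 cm


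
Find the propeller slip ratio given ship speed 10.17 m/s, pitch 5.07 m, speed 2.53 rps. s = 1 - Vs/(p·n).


Formula: s = 1 - Vs / (p * n)
Step 1 — p * n = 5.07 * 2.53 = 12.8271
Step 2 — Vs / (p*n) = 10.17 / 12.8271 = 0.792853 (6 d.p.)
Step 3 — s = 1 - 0.792853 = 0.207147

0.207147


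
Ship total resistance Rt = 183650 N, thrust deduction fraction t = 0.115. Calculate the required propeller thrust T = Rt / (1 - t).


Formula: T = Rt / (1 - t)
Step 1 — (1 - t) = 1 - 0.115 = 0.885
Step 2 — T = 183650 / 0.885 ≈ 207510 N (5 s.f.)

207510 N


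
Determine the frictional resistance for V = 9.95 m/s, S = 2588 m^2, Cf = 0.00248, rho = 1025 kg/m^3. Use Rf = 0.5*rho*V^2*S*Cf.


Formula: Rf = 0.5 * rho * V^2 * S * Cf
Step 1 — V^2 = 9.95^2 = 99.0025
Step 2 — 0.5 * rho * V^2 = 0.5 * 1025 * 99.0025 = 50738.78125
Step 3 — Rf = 50738.78125 * 2588 * 0.00248 ≈ 325650 N (5 s.f.)

325650 N


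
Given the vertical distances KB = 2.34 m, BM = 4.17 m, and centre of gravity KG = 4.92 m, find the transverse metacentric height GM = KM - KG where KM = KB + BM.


Formula: GM = KB + BM - KG
Step 1 — KM = KB + BM = 2.34 + 4.17 = 6.51 m
Step 2 — GM = KM - KG = 6.51 - 4.92 = 1.59 m

1.59 m


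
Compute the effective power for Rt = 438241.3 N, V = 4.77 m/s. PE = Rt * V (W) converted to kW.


Formula: PE = Rt * V / 1000 (kW)
Step 1 — PE (W) = 438241.3 * 4.77 = 2090411.001 W
Step 2 — PE (kW) = 2090411.001 / 1000 ≈ 2090.4 kW (5 s.f.)

2090.4 kW


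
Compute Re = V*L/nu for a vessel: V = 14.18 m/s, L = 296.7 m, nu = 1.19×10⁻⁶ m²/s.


Formula: Re = V * L / nu
Step 1 — V * L = 14.18 * 296.7 = 4207.206 m^2/s
Step 2 — Re = 4207.206 / 1.19e-6 = 3.54e+09

3.54e+09


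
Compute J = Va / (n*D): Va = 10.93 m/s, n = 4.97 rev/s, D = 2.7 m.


Formula: J = Va / (n * D)
Step 1 — n * D = 4.97 * 2.7 = 13.419
Step 2 — J = 10.93 / 13.419 ≈ 0.81452 (5 s.f.)

0.81452


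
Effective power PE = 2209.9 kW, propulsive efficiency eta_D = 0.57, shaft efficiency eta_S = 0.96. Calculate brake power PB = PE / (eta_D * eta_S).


Formula: PB = PE / (eta_D * eta_S)
Step 1 — combined efficiency = eta_D * eta_S = 0.57 * 0.96 = 0.5472
Step 2 — PB = 2209.9 / 0.5472 ≈ 4038.6 kW (5 s.f.)

4038.6 kW


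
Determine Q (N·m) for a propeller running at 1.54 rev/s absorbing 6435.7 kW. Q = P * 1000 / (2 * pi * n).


Formula: Q = P_W / (2 * pi * n)
Step 1 — P_W = 6435.7 kW * 1000 = 6435700.0 W
Step 2 — 2 * pi * n = 2 * pi * 1.54 = 9.676105
Step 3 — Q = 6435700.0 / 9.676105 ≈ 665110 N·m (5 s.f.)

665110 N·m


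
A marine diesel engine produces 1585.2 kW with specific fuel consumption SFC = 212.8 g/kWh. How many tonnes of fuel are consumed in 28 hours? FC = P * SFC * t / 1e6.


Formula: FC (tonnes) = P * SFC * t / 1,000,000
Step 1 — P * SFC * t = 1585.2 * 212.8 * 28 = 9445255.68 g
Step 2 — FC (tonnes) = 9445255.68 / 1,000,000 ≈ 9.4453 tonnes (5 s.f.)

9.4453 tonnes


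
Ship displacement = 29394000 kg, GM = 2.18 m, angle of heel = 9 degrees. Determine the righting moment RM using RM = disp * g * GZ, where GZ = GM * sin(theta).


Formula: GZ = GM * sin(theta); RM = disp * g * GZ
Step 1 — GZ = 2.18 * sin(9°) = 2.18 * 0.156434 = 0.341026 m
Step 2 — RM = 29394000 * 9.81 * 0.341026 ≈ 98337000 N·m (5 s.f.)

98337000 N·m


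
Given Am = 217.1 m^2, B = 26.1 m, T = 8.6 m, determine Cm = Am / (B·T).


Formula: Cm = Am / (B * T)
Step 1 — B * T = 26.1 * 8.6 = 224.46 m^2
Step 2 — Cm = 217.1 / 224.46 ≈ 0.96721 (5 s.f.)

0.96721


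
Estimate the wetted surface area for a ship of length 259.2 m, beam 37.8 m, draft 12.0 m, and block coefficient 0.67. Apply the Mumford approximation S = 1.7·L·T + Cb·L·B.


Formula: S = 1.7*L*T + V/T with V = Cb*L*B*T, i.e. S = L * (1.7*T + Cb*B)
Step 1 — 1.7*T = 1.7 * 12.0 = 20.4 m
Step 2 — Cb*B = 0.67 * 37.8 = 25.326 m
Step 3 — 1.7*T + Cb*B = 20.4 + 25.326 = 45.726 m
Step 4 — S = 259.2 * 45.726 ≈ 11852 m^2 (5 s.f.)

11852 m^2


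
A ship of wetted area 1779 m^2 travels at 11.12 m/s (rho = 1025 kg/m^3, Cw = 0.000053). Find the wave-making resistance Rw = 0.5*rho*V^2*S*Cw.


Formula: Rw = 0.5 * rho * V^2 * S * Cw
Step 1 — V^2 = 11.12^2 = 123.6544
Step 2 — 0.5 * rho * V^2 = 0.5 * 1025 * 123.6544 = 63372.88
Step 3 — Rw = 63372.88 * 1779 * 0.000053 ≈ 5975.2 N (5 s.f.)

5975.2 N


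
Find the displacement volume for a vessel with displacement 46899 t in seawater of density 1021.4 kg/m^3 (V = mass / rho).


Formula: V = mass / rho
Step 1 — convert tonnes to kg: 46899 t * 1000 = 46899000 kg
Step 2 — V = 46899000 / 1021.4 ≈ 45916 m^3 (5 s.f.)

45916 m^3


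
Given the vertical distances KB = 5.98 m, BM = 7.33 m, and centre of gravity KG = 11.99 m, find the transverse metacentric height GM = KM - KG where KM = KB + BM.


Formula: GM = KB + BM - KG
Step 1 — KM = KB + BM = 5.98 + 7.33 = 13.31 m
Step 2 — GM = KM - KG = 13.31 - 11.99 = 1.32 m

1.32 m


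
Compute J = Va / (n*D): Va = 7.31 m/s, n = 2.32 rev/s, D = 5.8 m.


Formula: J = Va / (n * D)
Step 1 — n * D = 2.32 * 5.8 = 13.456
Step 2 — J = 7.31 / 13.456 ≈ 0.54325 (5 s.f.)

0.54325


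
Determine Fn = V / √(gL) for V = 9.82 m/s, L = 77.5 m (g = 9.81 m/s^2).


Formula: Fn = V / sqrt(g * L)
Step 1 — g * L = 9.81 * 77.5 = 760.275
Step 2 — sqrt(g * L) = sqrt(760.275) = 27.573085
Step 3 — Fn = 9.82 / 27.573085 ≈ 0.35614 (5 s.f.)

0.35614


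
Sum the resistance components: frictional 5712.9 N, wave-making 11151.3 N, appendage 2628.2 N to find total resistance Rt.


Formula: Rt = Rf + Rw + Ra
Substituting: Rt = 5712.9 + 11151.3 + 2628.2
Result: Rt = 19492.4 N

19492.4 N


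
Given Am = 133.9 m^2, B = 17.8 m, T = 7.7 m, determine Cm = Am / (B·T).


Formula: Cm = Am / (B * T)
Step 1 — B * T = 17.8 * 7.7 = 137.06 m^2
Step 2 — Cm = 133.9 / 137.06 ≈ 0.97694 (5 s.f.)

0.97694


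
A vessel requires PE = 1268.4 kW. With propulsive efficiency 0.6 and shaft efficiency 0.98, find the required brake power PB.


Formula: PB = PE / (eta_D * eta_S)
Step 1 — combined efficiency = eta_D * eta_S = 0.6 * 0.98 = 0.588
Step 2 — PB = 1268.4 / 0.588 ≈ 2157.1 kW (5 s.f.)

2157.1 kW


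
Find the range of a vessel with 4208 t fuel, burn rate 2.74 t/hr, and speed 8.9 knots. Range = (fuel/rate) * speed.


Formula: endurance = fuel / rate; range = endurance * speed
Step 1 — endurance = 4208 / 2.74 = 1535.7664 hours
Step 2 — range = 1535.7664 * 8.9 ≈ 13668 nautical miles (5 s.f.)

13668 NM


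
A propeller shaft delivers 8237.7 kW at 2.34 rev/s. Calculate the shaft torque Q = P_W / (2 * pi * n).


Formula: Q = P_W / (2 * pi * n)
Step 1 — P_W = 8237.7 kW * 1000 = 8237700.0 W
Step 2 — 2 * pi * n = 2 * pi * 2.34 = 14.702654
Step 3 — Q = 8237700.0 / 14.702654 ≈ 560290 N·m (5 s.f.)

560290 N·m


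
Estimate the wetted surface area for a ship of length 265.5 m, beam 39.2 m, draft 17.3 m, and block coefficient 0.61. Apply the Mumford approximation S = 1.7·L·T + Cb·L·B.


Formula: S = 1.7*L*T + V/T with V = Cb*L*B*T, i.e. S = L * (1.7*T + Cb*B)
Step 1 — 1.7*T = 1.7 * 17.3 = 29.41 m
Step 2 — Cb*B = 0.61 * 39.2 = 23.912 m
Step 3 — 1.7*T + Cb*B = 29.41 + 23.912 = 53.322 m
Step 4 — S = 265.5 * 53.322 ≈ 14157 m^2 (5 s.f.)

14157 m^2


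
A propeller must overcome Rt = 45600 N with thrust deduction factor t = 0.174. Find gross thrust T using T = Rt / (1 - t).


Formula: T = Rt / (1 - t)
Step 1 — (1 - t) = 1 - 0.174 = 0.826
Step 2 — T = 45600 / 0.826 ≈ 55206 N (5 s.f.)

55206 N


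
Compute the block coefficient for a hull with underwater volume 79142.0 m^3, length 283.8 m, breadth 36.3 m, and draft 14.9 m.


Formula: Cb = V / (L * B * T)
Step 1 — L * B * T = 283.8 * 36.3 * 14.9 = 153498.906 m^3
Step 2 — Cb = 79142.0 / 153498.906 ≈ 0.51559 (5 s.f.)

0.51559


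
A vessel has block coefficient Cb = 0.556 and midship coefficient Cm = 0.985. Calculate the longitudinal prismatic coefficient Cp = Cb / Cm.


Formula: Cp = Cb / Cm
Substituting: Cp = 0.556 / 0.985
Result: Cp ≈ 0.56447 (5 s.f.)

0.56447


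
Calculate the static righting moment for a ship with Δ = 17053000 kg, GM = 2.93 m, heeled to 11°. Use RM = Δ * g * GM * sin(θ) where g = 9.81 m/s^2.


Formula: GZ = GM * sin(theta); RM = disp * g * GZ
Step 1 — GZ = 2.93 * sin(11°) = 2.93 * 0.190809 = 0.55907 m
Step 2 — RM = 17053000 * 9.81 * 0.55907 ≈ 93527000 N·m (5 s.f.)

93527000 N·m


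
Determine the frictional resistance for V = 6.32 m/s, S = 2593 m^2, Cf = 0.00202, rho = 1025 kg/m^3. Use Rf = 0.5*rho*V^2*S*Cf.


Formula: Rf = 0.5 * rho * V^2 * S * Cf
Step 1 — V^2 = 6.32^2 = 39.9424
Step 2 — 0.5 * rho * V^2 = 0.5 * 1025 * 39.9424 = 20470.48
Step 3 — Rf = 20470.48 * 2593 * 0.00202 ≈ 107220 N (5 s.f.)

107220 N


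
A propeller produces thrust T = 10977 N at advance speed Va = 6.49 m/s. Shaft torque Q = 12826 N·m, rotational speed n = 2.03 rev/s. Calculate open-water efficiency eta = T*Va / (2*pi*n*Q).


Formula: eta = T * Va / (2 * pi * n * Q)
Step 1 — numerator = T * Va = 10977 * 6.49 = 71240.73
Step 2 — 2 * pi * n = 2 * pi * 2.03 = 12.754866
Step 3 — denominator = 12.754866 * 12826 = 163593.91
Step 4 — eta = 71240.73 / 163593.91 ≈ 0.43547 (5 s.f.)

0.43547


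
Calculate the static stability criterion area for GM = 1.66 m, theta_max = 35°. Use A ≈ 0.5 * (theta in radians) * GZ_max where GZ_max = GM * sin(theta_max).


Formula: GZ_max = GM * sin(theta); Area = 0.5 * theta_rad * GZ_max
Step 1 — GZ_max = 1.66 * sin(35°) = 1.66 * 0.573576 = 0.952136 m
Step 2 — theta_rad = 35 * pi/180 = 0.610865 rad
Step 3 — Area = 0.5 * 0.610865 * 0.952136 ≈ 0.29081 m·rad (5 s.f.)

0.29081 m·rad


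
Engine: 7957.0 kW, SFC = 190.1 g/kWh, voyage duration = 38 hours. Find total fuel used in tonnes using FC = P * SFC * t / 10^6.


Formula: FC (tonnes) = P * SFC * t / 1,000,000
Step 1 — P * SFC * t = 7957.0 * 190.1 * 38 = 57479776.6 g
Step 2 — FC (tonnes) = 57479776.6 / 1,000,000 ≈ 57.480 tonnes (5 s.f.)

57.480 tonnes


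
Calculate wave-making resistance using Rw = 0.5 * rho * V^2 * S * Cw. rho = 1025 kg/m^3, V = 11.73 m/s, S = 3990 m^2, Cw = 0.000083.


Formula: Rw = 0.5 * rho * V^2 * S * Cw
Step 1 — V^2 = 11.73^2 = 137.5929
Step 2 — 0.5 * rho * V^2 = 0.5 * 1025 * 137.5929 = 70516.36125
Step 3 — Rw = 70516.36125 * 3990 * 0.000083 ≈ 23353 N (5 s.f.)

23353 N


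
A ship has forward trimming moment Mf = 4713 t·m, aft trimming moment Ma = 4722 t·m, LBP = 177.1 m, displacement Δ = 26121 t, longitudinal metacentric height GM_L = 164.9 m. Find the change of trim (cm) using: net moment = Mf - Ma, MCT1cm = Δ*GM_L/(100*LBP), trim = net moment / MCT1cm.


Formula: net trimming moment = Mf - Ma; MCT1cm = Δ*GM_L/(100*LBP); trim = net moment / MCT1cm
Step 1 — net trimming moment = 4713 - 4722 = -9 t·m
Step 2 — MCT1cm = 26121 * 164.9 / (100 * 177.1) = 243.2159 t·m/cm
Step 3 — trim = -9 / 243.2159 ≈ -0.037004 cm (5 s.f.)

-0.037004 cm


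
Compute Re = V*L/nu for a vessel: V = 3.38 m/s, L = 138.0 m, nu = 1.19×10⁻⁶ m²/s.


Formula: Re = V * L / nu
Step 1 — V * L = 3.38 * 138.0 = 466.44 m^2/s
Step 2 — Re = 466.44 / 1.19e-6 = 3.92e+08

3.92e+08


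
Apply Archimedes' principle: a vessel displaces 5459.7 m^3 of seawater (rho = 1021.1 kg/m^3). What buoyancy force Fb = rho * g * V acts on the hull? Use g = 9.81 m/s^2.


Formula: Fb = rho * g * V
Substituting: Fb = 1021.1 * 9.81 * 5459.7
Intermediate: 1021.1 * 9.81 = 10016.991
Result: Fb = 10016.991 * 5459.7 ≈ 54690000 N (5 s.f.)

54690000 N


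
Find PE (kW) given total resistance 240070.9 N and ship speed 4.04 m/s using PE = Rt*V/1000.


Formula: PE = Rt * V / 1000 (kW)
Step 1 — PE (W) = 240070.9 * 4.04 = 969886.436 W
Step 2 — PE (kW) = 969886.436 / 1000 ≈ 969.89 kW (5 s.f.)

969.89 kW


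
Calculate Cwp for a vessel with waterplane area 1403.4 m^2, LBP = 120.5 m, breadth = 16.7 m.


Formula: Cwp = Aw / (L * B)
Step 1 — L * B = 120.5 * 16.7 = 2012.35 m^2
Step 2 — Cwp = 1403.4 / 2012.35 ≈ 0.69739 (5 s.f.)

0.69739


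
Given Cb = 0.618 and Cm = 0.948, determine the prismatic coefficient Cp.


Formula: Cp = Cb / Cm
Substituting: Cp = 0.618 / 0.948
Result: Cp ≈ 0.65190 (5 s.f.)

0.65190


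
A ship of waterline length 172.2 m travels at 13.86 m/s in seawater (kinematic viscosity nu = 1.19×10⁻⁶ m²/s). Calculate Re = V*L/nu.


Formula: Re = V * L / nu
Step 1 — V * L = 13.86 * 172.2 = 2386.692 m^2/s
Step 2 — Re = 2386.692 / 1.19e-6 = 2.01e+09

2.01e+09


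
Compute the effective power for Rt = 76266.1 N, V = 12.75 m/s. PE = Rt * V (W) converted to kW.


Formula: PE = Rt * V / 1000 (kW)
Step 1 — PE (W) = 76266.1 * 12.75 = 972392.775 W
Step 2 — PE (kW) = 972392.775 / 1000 ≈ 972.39 kW (5 s.f.)

972.39 kW


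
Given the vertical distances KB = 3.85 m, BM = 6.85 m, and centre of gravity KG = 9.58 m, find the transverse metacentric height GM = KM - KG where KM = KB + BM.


Formula: GM = KB + BM - KG
Step 1 — KM = KB + BM = 3.85 + 6.85 = 10.7 m
Step 2 — GM = KM - KG = 10.7 - 9.58 = 1.12 m

1.12 m


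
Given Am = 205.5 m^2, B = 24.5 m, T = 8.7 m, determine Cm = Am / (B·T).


Formula: Cm = Am / (B * T)
Step 1 — B * T = 24.5 * 8.7 = 213.15 m^2
Step 2 — Cm = 205.5 / 213.15 ≈ 0.96411 (5 s.f.)

0.96411


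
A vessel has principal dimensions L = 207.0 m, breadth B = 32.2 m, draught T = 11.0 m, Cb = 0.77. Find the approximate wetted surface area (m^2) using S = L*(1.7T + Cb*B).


Formula: S = 1.7*L*T + V/T with V = Cb*L*B*T, i.e. S = L * (1.7*T + Cb*B)
Step 1 — 1.7*T = 1.7 * 11.0 = 18.7 m
Step 2 — Cb*B = 0.77 * 32.2 = 24.794 m
Step 3 — 1.7*T + Cb*B = 18.7 + 24.794 = 43.494 m
Step 4 — S = 207.0 * 43.494 ≈ 9003.3 m^2 (5 s.f.)

9003.3 m^2


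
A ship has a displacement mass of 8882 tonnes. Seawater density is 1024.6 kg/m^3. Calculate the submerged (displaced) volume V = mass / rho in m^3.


Formula: V = mass / rho
Step 1 — convert tonnes to kg: 8882 t * 1000 = 8882000 kg
Step 2 — V = 8882000 / 1024.6 ≈ 8668.7 m^3 (5 s.f.)

8668.7 m^3


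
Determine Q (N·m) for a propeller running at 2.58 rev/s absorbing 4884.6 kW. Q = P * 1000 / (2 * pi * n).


Formula: Q = P_W / (2 * pi * n)
Step 1 — P_W = 4884.6 kW * 1000 = 4884600.0 W
Step 2 — 2 * pi * n = 2 * pi * 2.58 = 16.210618
Step 3 — Q = 4884600.0 / 16.210618 ≈ 301320 N·m (5 s.f.)

301320 N·m


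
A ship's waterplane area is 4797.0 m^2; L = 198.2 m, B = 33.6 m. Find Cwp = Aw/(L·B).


Formula: Cwp = Aw / (L * B)
Step 1 — L * B = 198.2 * 33.6 = 6659.52 m^2
Step 2 — Cwp = 4797.0 / 6659.52 ≈ 0.72032 (5 s.f.)

0.72032


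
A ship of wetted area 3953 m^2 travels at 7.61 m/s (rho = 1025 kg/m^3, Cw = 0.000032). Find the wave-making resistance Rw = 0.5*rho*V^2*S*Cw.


Formula: Rw = 0.5 * rho * V^2 * S * Cw
Step 1 — V^2 = 7.61^2 = 57.9121
Step 2 — 0.5 * rho * V^2 = 0.5 * 1025 * 57.9121 = 29679.95125
Step 3 — Rw = 29679.95125 * 3953 * 0.000032 ≈ 3754.4 N (5 s.f.)

3754.4 N


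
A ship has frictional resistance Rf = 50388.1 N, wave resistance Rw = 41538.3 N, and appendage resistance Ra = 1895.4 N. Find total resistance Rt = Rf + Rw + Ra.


Formula: Rt = Rf + Rw + Ra
Substituting: Rt = 50388.1 + 41538.3 + 1895.4
Result: Rt = 93821.8 N

93821.8 N


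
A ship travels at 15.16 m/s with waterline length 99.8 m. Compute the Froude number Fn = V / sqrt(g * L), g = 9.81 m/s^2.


Formula: Fn = V / sqrt(g * L)
Step 1 — g * L = 9.81 * 99.8 = 979.038
Step 2 — sqrt(g * L) = sqrt(979.038) = 31.289583
Step 3 — Fn = 15.16 / 31.289583 ≈ 0.48451 (5 s.f.)

0.48451


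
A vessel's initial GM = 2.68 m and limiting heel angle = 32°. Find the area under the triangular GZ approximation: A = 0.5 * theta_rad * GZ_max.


Formula: GZ_max = GM * sin(theta); Area = 0.5 * theta_rad * GZ_max
Step 1 — GZ_max = 2.68 * sin(32°) = 2.68 * 0.529919 = 1.420183 m
Step 2 — theta_rad = 32 * pi/180 = 0.558505 rad
Step 3 — Area = 0.5 * 0.558505 * 1.420183 ≈ 0.39659 m·rad (5 s.f.)

0.39659 m·rad


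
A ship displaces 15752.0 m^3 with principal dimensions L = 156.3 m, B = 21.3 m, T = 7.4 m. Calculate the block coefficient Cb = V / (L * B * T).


Formula: Cb = V / (L * B * T)
Step 1 — L * B * T = 156.3 * 21.3 * 7.4 = 24636.006 m^3
Step 2 — Cb = 15752.0 / 24636.006 ≈ 0.63939 (5 s.f.)

0.63939


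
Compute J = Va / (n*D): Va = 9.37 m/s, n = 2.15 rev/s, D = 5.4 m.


Formula: J = Va / (n * D)
Step 1 — n * D = 2.15 * 5.4 = 11.61
Step 2 — J = 9.37 / 11.61 ≈ 0.80706 (5 s.f.)

0.80706


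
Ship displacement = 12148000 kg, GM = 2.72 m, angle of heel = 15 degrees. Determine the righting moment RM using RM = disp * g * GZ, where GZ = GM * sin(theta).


Formula: GZ = GM * sin(theta); RM = disp * g * GZ
Step 1 — GZ = 2.72 * sin(15°) = 2.72 * 0.258819 = 0.703988 m
Step 2 — RM = 12148000 * 9.81 * 0.703988 ≈ 83896000 N·m (5 s.f.)

83896000 N·m


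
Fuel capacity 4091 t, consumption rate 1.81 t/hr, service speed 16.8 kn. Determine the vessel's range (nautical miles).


Formula: endurance = fuel / rate; range = endurance * speed
Step 1 — endurance = 4091 / 1.81 = 2260.221 hours
Step 2 — range = 2260.221 * 16.8 ≈ 37972 nautical miles (5 s.f.)

37972 NM


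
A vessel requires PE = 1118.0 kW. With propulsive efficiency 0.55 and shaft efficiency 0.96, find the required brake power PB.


Formula: PB = PE / (eta_D * eta_S)
Step 1 — combined efficiency = eta_D * eta_S = 0.55 * 0.96 = 0.528
Step 2 — PB = 1118.0 / 0.528 ≈ 2117.4 kW (5 s.f.)

2117.4 kW


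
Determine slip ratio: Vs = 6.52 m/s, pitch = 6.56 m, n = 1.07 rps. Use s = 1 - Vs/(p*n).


Formula: s = 1 - Vs / (p * n)
Step 1 — p * n = 6.56 * 1.07 = 7.0192
Step 2 — Vs / (p*n) = 6.52 / 7.0192 = 0.928881 (6 d.p.)
Step 3 — s = 1 - 0.928881 = 0.071119

0.071119


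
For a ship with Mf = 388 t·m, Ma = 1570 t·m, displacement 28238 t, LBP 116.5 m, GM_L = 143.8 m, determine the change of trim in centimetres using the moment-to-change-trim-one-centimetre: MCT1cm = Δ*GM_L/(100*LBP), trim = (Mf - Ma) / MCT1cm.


Formula: net trimming moment = Mf - Ma; MCT1cm = Δ*GM_L/(100*LBP); trim = net moment / MCT1cm
Step 1 — net trimming moment = 388 - 1570 = -1182 t·m
Step 2 — MCT1cm = 28238 * 143.8 / (100 * 116.5) = 348.5515 t·m/cm
Step 3 — trim = -1182 / 348.5515 ≈ -3.3912 cm (5 s.f.)

-3.3912 cm


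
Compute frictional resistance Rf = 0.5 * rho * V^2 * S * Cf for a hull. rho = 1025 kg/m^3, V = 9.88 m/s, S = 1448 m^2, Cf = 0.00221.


Formula: Rf = 0.5 * rho * V^2 * S * Cf
Step 1 — V^2 = 9.88^2 = 97.6144
Step 2 — 0.5 * rho * V^2 = 0.5 * 1025 * 97.6144 = 50027.38
Step 3 — Rf = 50027.38 * 1448 * 0.00221 ≈ 160090 N (5 s.f.)

160090 N


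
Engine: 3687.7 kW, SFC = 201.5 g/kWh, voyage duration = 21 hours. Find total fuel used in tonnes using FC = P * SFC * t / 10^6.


Formula: FC (tonnes) = P * SFC * t / 1,000,000
Step 1 — P * SFC * t = 3687.7 * 201.5 * 21 = 15604502.55 g
Step 2 — FC (tonnes) = 15604502.55 / 1,000,000 ≈ 15.605 tonnes (5 s.f.)

15.605 tonnes


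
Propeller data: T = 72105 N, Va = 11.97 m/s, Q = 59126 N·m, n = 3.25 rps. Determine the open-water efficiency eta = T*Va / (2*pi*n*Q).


Formula: eta = T * Va / (2 * pi * n * Q)
Step 1 — numerator = T * Va = 72105 * 11.97 = 863096.85
Step 2 — 2 * pi * n = 2 * pi * 3.25 = 20.420352
Step 3 — denominator = 20.420352 * 59126 = 1207373.73
Step 4 — eta = 863096.85 / 1207373.73 ≈ 0.71485 (5 s.f.)

0.71485


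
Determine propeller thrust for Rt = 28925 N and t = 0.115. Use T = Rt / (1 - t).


Formula: T = Rt / (1 - t)
Step 1 — (1 - t) = 1 - 0.115 = 0.885
Step 2 — T = 28925 / 0.885 ≈ 32684 N (5 s.f.)

32684 N


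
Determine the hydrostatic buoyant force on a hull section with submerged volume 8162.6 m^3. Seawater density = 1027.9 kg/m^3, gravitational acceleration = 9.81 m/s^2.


Formula: Fb = rho * g * V
Substituting: Fb = 1027.9 * 9.81 * 8162.6
Intermediate: 1027.9 * 9.81 = 10083.699
Result: Fb = 10083.699 * 8162.6 ≈ 82309000 N (5 s.f.)

82309000 N


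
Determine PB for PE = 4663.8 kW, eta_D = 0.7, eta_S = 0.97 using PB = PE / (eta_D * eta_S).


Formula: PB = PE / (eta_D * eta_S)
Step 1 — combined efficiency = eta_D * eta_S = 0.7 * 0.97 = 0.679
Step 2 — PB = 4663.8 / 0.679 ≈ 6868.6 kW (5 s.f.)

6868.6 kW


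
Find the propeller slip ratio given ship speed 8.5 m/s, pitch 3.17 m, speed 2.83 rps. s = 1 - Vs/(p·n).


Formula: s = 1 - Vs / (p * n)
Step 1 — p * n = 3.17 * 2.83 = 8.9711
Step 2 — Vs / (p*n) = 8.5 / 8.9711 = 0.947487 (6 d.p.)
Step 3 — s = 1 - 0.947487 = 0.052513

0.052513


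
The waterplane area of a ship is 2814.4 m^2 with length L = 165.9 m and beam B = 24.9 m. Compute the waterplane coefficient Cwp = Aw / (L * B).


Formula: Cwp = Aw / (L * B)
Step 1 — L * B = 165.9 * 24.9 = 4130.91 m^2
Step 2 — Cwp = 2814.4 / 4130.91 ≈ 0.68130 (5 s.f.)

0.68130


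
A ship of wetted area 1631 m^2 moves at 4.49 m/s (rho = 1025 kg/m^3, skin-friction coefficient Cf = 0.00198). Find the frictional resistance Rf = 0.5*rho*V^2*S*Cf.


Formula: Rf = 0.5 * rho * V^2 * S * Cf
Step 1 — V^2 = 4.49^2 = 20.1601
Step 2 — 0.5 * rho * V^2 = 0.5 * 1025 * 20.1601 = 10332.05125
Step 3 — Rf = 10332.05125 * 1631 * 0.00198 ≈ 33366 N (5 s.f.)

33366 N


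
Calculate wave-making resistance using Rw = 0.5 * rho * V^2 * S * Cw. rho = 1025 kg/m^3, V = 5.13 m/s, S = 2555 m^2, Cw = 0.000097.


Formula: Rw = 0.5 * rho * V^2 * S * Cw
Step 1 — V^2 = 5.13^2 = 26.3169
Step 2 — 0.5 * rho * V^2 = 0.5 * 1025 * 26.3169 = 13487.41125
Step 3 — Rw = 13487.41125 * 2555 * 0.000097 ≈ 3342.7 N (5 s.f.)

3342.7 N


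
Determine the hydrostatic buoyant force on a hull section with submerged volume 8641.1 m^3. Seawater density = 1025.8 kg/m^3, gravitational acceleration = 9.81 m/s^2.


Formula: Fb = rho * g * V
Substituting: Fb = 1025.8 * 9.81 * 8641.1
Intermediate: 1025.8 * 9.81 = 10063.098
Result: Fb = 10063.098 * 8641.1 ≈ 86956000 N (5 s.f.)

86956000 N


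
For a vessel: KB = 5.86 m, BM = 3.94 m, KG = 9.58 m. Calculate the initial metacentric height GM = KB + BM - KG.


Formula: GM = KB + BM - KG
Step 1 — KM = KB + BM = 5.86 + 3.94 = 9.8 m
Step 2 — GM = KM - KG = 9.8 - 9.58 = 0.22 m

0.22 m


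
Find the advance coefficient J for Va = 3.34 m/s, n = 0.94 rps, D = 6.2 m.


Formula: J = Va / (n * D)
Step 1 — n * D = 0.94 * 6.2 = 5.828
Step 2 — J = 3.34 / 5.828 ≈ 0.57310 (5 s.f.)

0.57310


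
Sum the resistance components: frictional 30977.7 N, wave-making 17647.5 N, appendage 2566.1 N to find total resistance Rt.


Formula: Rt = Rf + Rw + Ra
Substituting: Rt = 30977.7 + 17647.5 + 2566.1
Result: Rt = 51191.3 N

51191.3 N


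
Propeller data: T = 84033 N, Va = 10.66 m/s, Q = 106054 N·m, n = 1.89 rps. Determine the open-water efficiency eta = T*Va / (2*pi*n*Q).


Formula: eta = T * Va / (2 * pi * n * Q)
Step 1 — numerator = T * Va = 84033 * 10.66 = 895791.78
Step 2 — 2 * pi * n = 2 * pi * 1.89 = 11.87522
Step 3 — denominator = 11.87522 * 106054 = 1259414.58
Step 4 — eta = 895791.78 / 1259414.58 ≈ 0.71128 (5 s.f.)

0.71128


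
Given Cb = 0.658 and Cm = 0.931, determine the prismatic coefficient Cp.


Formula: Cp = Cb / Cm
Substituting: Cp = 0.658 / 0.931
Result: Cp ≈ 0.70677 (5 s.f.)

0.70677


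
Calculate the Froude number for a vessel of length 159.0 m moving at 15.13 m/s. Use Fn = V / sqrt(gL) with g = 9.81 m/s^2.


Formula: Fn = V / sqrt(g * L)
Step 1 — g * L = 9.81 * 159.0 = 1559.79
Step 2 — sqrt(g * L) = sqrt(1559.79) = 39.494177
Step 3 — Fn = 15.13 / 39.494177 ≈ 0.38309 (5 s.f.)

0.38309


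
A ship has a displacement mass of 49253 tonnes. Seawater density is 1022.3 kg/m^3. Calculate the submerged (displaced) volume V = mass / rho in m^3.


Formula: V = mass / rho
Step 1 — convert tonnes to kg: 49253 t * 1000 = 49253000 kg
Step 2 — V = 49253000 / 1022.3 ≈ 48179 m^3 (5 s.f.)

48179 m^3


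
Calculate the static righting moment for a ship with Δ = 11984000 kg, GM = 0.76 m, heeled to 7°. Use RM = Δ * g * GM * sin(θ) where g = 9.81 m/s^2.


Formula: GZ = GM * sin(theta); RM = disp * g * GZ
Step 1 — GZ = 0.76 * sin(7°) = 0.76 * 0.121869 = 0.09262 m
Step 2 — RM = 11984000 * 9.81 * 0.09262 ≈ 10889000 N·m (5 s.f.)

10889000 N·m


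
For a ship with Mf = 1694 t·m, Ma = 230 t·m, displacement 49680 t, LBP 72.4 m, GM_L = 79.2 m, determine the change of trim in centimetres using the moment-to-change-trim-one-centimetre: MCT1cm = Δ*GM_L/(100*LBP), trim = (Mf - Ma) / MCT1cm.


Formula: net trimming moment = Mf - Ma; MCT1cm = Δ*GM_L/(100*LBP); trim = net moment / MCT1cm
Step 1 — net trimming moment = 1694 - 230 = 1464 t·m
Step 2 — MCT1cm = 49680 * 79.2 / (100 * 72.4) = 543.4608 t·m/cm
Step 3 — trim = 1464 / 543.4608 ≈ 2.6938 cm (5 s.f.)

2.6938 cm


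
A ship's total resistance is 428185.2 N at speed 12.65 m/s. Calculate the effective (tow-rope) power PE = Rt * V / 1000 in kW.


Formula: PE = Rt * V / 1000 (kW)
Step 1 — PE (W) = 428185.2 * 12.65 = 5416542.78 W
Step 2 — PE (kW) = 5416542.78 / 1000 ≈ 5416.5 kW (5 s.f.)

5416.5 kW


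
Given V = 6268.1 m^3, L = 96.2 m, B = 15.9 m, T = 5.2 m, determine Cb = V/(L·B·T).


Formula: Cb = V / (L * B * T)
Step 1 — L * B * T = 96.2 * 15.9 * 5.2 = 7953.816 m^3
Step 2 — Cb = 6268.1 / 7953.816 ≈ 0.78806 (5 s.f.)

0.78806


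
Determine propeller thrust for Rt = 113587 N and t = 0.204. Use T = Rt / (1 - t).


Formula: T = Rt / (1 - t)
Step 1 — (1 - t) = 1 - 0.204 = 0.796
Step 2 — T = 113587 / 0.796 ≈ 142700 N (5 s.f.)

142700 N


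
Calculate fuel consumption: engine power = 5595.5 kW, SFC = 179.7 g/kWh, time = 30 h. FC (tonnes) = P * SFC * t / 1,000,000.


Formula: FC (tonnes) = P * SFC * t / 1,000,000
Step 1 — P * SFC * t = 5595.5 * 179.7 * 30 = 30165340.5 g
Step 2 — FC (tonnes) = 30165340.5 / 1,000,000 ≈ 30.165 tonnes (5 s.f.)

30.165 tonnes


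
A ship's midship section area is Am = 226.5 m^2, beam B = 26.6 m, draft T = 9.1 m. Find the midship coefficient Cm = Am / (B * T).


Formula: Cm = Am / (B * T)
Step 1 — B * T = 26.6 * 9.1 = 242.06 m^2
Step 2 — Cm = 226.5 / 242.06 ≈ 0.93572 (5 s.f.)

0.93572


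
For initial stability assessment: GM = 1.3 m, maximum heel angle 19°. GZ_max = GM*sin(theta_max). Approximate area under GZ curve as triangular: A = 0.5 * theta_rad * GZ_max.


Formula: GZ_max = GM * sin(theta); Area = 0.5 * theta_rad * GZ_max
Step 1 — GZ_max = 1.3 * sin(19°) = 1.3 * 0.325568 = 0.423238 m
Step 2 — theta_rad = 19 * pi/180 = 0.331613 rad
Step 3 — Area = 0.5 * 0.331613 * 0.423238 ≈ 0.070176 m·rad (5 s.f.)

0.070176 m·rad


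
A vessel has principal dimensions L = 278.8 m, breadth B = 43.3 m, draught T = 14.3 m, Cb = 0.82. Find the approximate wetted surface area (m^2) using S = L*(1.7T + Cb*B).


Formula: S = 1.7*L*T + V/T with V = Cb*L*B*T, i.e. S = L * (1.7*T + Cb*B)
Step 1 — 1.7*T = 1.7 * 14.3 = 24.31 m
Step 2 — Cb*B = 0.82 * 43.3 = 35.506 m
Step 3 — 1.7*T + Cb*B = 24.31 + 35.506 = 59.816 m
Step 4 — S = 278.8 * 59.816 ≈ 16677 m^2 (5 s.f.)

16677 m^2


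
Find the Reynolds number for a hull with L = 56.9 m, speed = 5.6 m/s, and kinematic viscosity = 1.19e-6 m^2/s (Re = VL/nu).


Formula: Re = V * L / nu
Step 1 — V * L = 5.6 * 56.9 = 318.64 m^2/s
Step 2 — Re = 318.64 / 1.19e-6 = 2.68e+08

2.68e+08
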